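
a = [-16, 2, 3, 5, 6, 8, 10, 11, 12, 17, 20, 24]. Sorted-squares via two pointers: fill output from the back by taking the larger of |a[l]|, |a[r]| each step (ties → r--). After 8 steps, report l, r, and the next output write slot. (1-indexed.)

l=2, r=5, next write slot=4

[1,12] |-16|<=|24| out[12]=576 → r--
[1,11] |-16|<=|20| out[11]=400 → r--
[1,10] |-16|<=|17| out[10]=289 → r--
[1,9] |-16|>|12| out[9]=256 → l++
[2,9] |2|<=|12| out[8]=144 → r--
[2,8] |2|<=|11| out[7]=121 → r--
[2,7] |2|<=|10| out[6]=100 → r--
[2,6] |2|<=|8| out[5]=64 → r--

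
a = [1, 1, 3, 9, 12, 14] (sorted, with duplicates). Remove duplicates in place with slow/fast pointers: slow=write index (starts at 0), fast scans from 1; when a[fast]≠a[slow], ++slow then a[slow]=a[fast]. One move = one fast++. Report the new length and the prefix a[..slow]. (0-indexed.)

slow=0 fast=1: a[fast]=1=a[slow] dup, fast++
slow=0 fast=2: a[fast]=3≠a[slow]=1 write a[1]=3, slow++,fast++
slow=1 fast=3: a[fast]=9≠a[slow]=3 write a[2]=9, slow++,fast++
slow=2 fast=4: a[fast]=12≠a[slow]=9 write a[3]=12, slow++,fast++
slow=3 fast=5: a[fast]=14≠a[slow]=12 write a[4]=14, slow++,fast++

length 5; prefix = [1, 3, 9, 12, 14]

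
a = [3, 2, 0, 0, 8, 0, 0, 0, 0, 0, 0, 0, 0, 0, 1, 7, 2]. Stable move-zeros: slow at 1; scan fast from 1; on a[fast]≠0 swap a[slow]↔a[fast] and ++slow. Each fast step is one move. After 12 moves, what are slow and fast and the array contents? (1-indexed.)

slow=4, fast=13, a=[3, 2, 8, 0, 0, 0, 0, 0, 0, 0, 0, 0, 0, 0, 1, 7, 2]

slow=1 fast=1: a[fast]=3≠0 swap→a[1]=3, slow++,fast++
slow=2 fast=2: a[fast]=2≠0 swap→a[2]=2, slow++,fast++
slow=3 fast=3: a[fast]=0, fast++
slow=3 fast=4: a[fast]=0, fast++
slow=3 fast=5: a[fast]=8≠0 swap→a[3]=8, slow++,fast++
slow=4 fast=6: a[fast]=0, fast++
slow=4 fast=7: a[fast]=0, fast++
slow=4 fast=8: a[fast]=0, fast++
slow=4 fast=9: a[fast]=0, fast++
slow=4 fast=10: a[fast]=0, fast++
slow=4 fast=11: a[fast]=0, fast++
slow=4 fast=12: a[fast]=0, fast++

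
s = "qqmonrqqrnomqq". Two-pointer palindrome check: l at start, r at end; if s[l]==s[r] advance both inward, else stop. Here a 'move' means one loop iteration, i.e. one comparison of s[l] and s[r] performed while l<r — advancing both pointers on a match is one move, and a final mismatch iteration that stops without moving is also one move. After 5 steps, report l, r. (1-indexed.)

l=6, r=9

l=1 r=14: 'q'=='q', l++,r--
l=2 r=13: 'q'=='q', l++,r--
l=3 r=12: 'm'=='m', l++,r--
l=4 r=11: 'o'=='o', l++,r--
l=5 r=10: 'n'=='n', l++,r--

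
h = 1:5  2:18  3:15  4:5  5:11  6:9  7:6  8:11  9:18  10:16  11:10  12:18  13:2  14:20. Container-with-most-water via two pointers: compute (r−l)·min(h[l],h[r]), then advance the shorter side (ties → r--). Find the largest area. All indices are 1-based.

max area = 216

[1,14] min(5,20)*13=65 best=65 * → l++
[2,14] min(18,20)*12=216 best=216 * → l++
[3,14] min(15,20)*11=165 best=216 → l++
[4,14] min(5,20)*10=50 best=216 → l++
[5,14] min(11,20)*9=99 best=216 → l++
[6,14] min(9,20)*8=72 best=216 → l++
[7,14] min(6,20)*7=42 best=216 → l++
[8,14] min(11,20)*6=66 best=216 → l++
[9,14] min(18,20)*5=90 best=216 → l++
[10,14] min(16,20)*4=64 best=216 → l++
[11,14] min(10,20)*3=30 best=216 → l++
[12,14] min(18,20)*2=36 best=216 → l++
[13,14] min(2,20)*1=2 best=216 → l++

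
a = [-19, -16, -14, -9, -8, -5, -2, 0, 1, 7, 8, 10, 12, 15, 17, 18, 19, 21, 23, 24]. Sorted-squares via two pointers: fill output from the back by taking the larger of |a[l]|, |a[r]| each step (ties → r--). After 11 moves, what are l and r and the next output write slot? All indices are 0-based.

l=0 r=19: |-19|<=|24| out[19]=576, r--
l=0 r=18: |-19|<=|23| out[18]=529, r--
l=0 r=17: |-19|<=|21| out[17]=441, r--
l=0 r=16: |-19|<=|19| out[16]=361, r--
l=0 r=15: |-19|>|18| out[15]=361, l++
l=1 r=15: |-16|<=|18| out[14]=324, r--
l=1 r=14: |-16|<=|17| out[13]=289, r--
l=1 r=13: |-16|>|15| out[12]=256, l++
l=2 r=13: |-14|<=|15| out[11]=225, r--
l=2 r=12: |-14|>|12| out[10]=196, l++
l=3 r=12: |-9|<=|12| out[9]=144, r--

l=3, r=11, next write slot=8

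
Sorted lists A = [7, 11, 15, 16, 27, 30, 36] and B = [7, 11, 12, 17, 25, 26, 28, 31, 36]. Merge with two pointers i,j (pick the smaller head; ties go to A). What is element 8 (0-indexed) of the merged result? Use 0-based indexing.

merged[8] = 25

[i=0,j=0] A[i]=7<=B[j]=7 take 7 → i++
[i=1,j=0] A[i]=11>B[j]=7 take 7 → j++
[i=1,j=1] A[i]=11<=B[j]=11 take 11 → i++
[i=2,j=1] A[i]=15>B[j]=11 take 11 → j++
[i=2,j=2] A[i]=15>B[j]=12 take 12 → j++
[i=2,j=3] A[i]=15<=B[j]=17 take 15 → i++
[i=3,j=3] A[i]=16<=B[j]=17 take 16 → i++
[i=4,j=3] A[i]=27>B[j]=17 take 17 → j++
[i=4,j=4] A[i]=27>B[j]=25 take 25 → j++
[i=4,j=5] A[i]=27>B[j]=26 take 26 → j++
[i=4,j=6] A[i]=27<=B[j]=28 take 27 → i++
[i=5,j=6] A[i]=30>B[j]=28 take 28 → j++
[i=5,j=7] A[i]=30<=B[j]=31 take 30 → i++
[i=6,j=7] A[i]=36>B[j]=31 take 31 → j++
[i=6,j=8] A[i]=36<=B[j]=36 take 36 → i++
[i=7,j=8] A done, take B[j]=36 → j++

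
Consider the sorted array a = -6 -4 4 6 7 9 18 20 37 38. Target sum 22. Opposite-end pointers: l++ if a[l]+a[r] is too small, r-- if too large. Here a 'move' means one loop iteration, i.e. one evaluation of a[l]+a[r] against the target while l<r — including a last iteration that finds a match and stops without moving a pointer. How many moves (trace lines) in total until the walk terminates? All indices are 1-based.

6 moves

l=1 r=10: -6+38=32 >22, r--
l=1 r=9: -6+37=31 >22, r--
l=1 r=8: -6+20=14 <22, l++
l=2 r=8: -4+20=16 <22, l++
l=3 r=8: 4+20=24 >22, r--
l=3 r=7: 4+18=22, found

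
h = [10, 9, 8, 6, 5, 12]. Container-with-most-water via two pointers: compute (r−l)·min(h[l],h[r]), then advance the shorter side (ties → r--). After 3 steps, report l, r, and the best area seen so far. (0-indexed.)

l=0 r=5: min(10,12)*5=50 best=50 *, l++
l=1 r=5: min(9,12)*4=36 best=50, l++
l=2 r=5: min(8,12)*3=24 best=50, l++

l=3, r=5, best area=50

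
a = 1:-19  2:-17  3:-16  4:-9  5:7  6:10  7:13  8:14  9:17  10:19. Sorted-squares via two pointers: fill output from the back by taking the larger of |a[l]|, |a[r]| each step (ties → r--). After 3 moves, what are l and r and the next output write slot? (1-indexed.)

l=2, r=8, next write slot=7

[1,10] |-19|<=|19| out[10]=361 → r--
[1,9] |-19|>|17| out[9]=361 → l++
[2,9] |-17|<=|17| out[8]=289 → r--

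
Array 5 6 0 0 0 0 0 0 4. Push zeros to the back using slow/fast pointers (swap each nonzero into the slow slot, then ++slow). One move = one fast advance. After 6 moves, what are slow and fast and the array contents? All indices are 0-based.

slow=2, fast=6, a=[5, 6, 0, 0, 0, 0, 0, 0, 4]

(s=0,f=0) a[fast]=5≠0 swap→a[0]=5 → slow++,fast++
(s=1,f=1) a[fast]=6≠0 swap→a[1]=6 → slow++,fast++
(s=2,f=2) a[fast]=0 → fast++
(s=2,f=3) a[fast]=0 → fast++
(s=2,f=4) a[fast]=0 → fast++
(s=2,f=5) a[fast]=0 → fast++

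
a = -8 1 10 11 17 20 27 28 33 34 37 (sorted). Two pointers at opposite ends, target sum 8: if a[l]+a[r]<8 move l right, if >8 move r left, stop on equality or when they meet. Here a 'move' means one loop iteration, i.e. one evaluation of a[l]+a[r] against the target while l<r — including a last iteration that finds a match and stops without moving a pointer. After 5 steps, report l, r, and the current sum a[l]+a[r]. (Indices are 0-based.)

[0,10] -8+37=29 >8 → r--
[0,9] -8+34=26 >8 → r--
[0,8] -8+33=25 >8 → r--
[0,7] -8+28=20 >8 → r--
[0,6] -8+27=19 >8 → r--

l=0, r=5, sum=12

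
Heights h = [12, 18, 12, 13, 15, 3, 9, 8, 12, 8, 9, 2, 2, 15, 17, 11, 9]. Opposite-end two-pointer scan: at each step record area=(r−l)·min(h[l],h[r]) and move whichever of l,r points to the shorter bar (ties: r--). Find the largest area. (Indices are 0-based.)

max area = 221

l=0 r=16: min(12,9)*16=144 best=144 *, r--
l=0 r=15: min(12,11)*15=165 best=165 *, r--
l=0 r=14: min(12,17)*14=168 best=168 *, l++
l=1 r=14: min(18,17)*13=221 best=221 *, r--
l=1 r=13: min(18,15)*12=180 best=221, r--
l=1 r=12: min(18,2)*11=22 best=221, r--
l=1 r=11: min(18,2)*10=20 best=221, r--
l=1 r=10: min(18,9)*9=81 best=221, r--
l=1 r=9: min(18,8)*8=64 best=221, r--
l=1 r=8: min(18,12)*7=84 best=221, r--
l=1 r=7: min(18,8)*6=48 best=221, r--
l=1 r=6: min(18,9)*5=45 best=221, r--
l=1 r=5: min(18,3)*4=12 best=221, r--
l=1 r=4: min(18,15)*3=45 best=221, r--
l=1 r=3: min(18,13)*2=26 best=221, r--
l=1 r=2: min(18,12)*1=12 best=221, r--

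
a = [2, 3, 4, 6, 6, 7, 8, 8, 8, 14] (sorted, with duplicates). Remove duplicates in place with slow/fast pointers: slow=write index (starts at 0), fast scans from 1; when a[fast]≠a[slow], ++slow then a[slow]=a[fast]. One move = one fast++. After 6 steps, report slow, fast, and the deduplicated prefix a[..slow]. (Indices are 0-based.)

slow=5, fast=7, prefix=[2, 3, 4, 6, 7, 8]

slow=0 fast=1: a[fast]=3≠a[slow]=2 write a[1]=3, slow++,fast++
slow=1 fast=2: a[fast]=4≠a[slow]=3 write a[2]=4, slow++,fast++
slow=2 fast=3: a[fast]=6≠a[slow]=4 write a[3]=6, slow++,fast++
slow=3 fast=4: a[fast]=6=a[slow] dup, fast++
slow=3 fast=5: a[fast]=7≠a[slow]=6 write a[4]=7, slow++,fast++
slow=4 fast=6: a[fast]=8≠a[slow]=7 write a[5]=8, slow++,fast++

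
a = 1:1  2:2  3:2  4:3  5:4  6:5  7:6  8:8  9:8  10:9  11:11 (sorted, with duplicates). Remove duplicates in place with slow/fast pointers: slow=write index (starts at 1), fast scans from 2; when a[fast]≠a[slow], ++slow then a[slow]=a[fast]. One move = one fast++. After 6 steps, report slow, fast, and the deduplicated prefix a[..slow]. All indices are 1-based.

slow=6, fast=8, prefix=[1, 2, 3, 4, 5, 6]

slow=1 fast=2: a[fast]=2≠a[slow]=1 write a[2]=2, slow++,fast++
slow=2 fast=3: a[fast]=2=a[slow] dup, fast++
slow=2 fast=4: a[fast]=3≠a[slow]=2 write a[3]=3, slow++,fast++
slow=3 fast=5: a[fast]=4≠a[slow]=3 write a[4]=4, slow++,fast++
slow=4 fast=6: a[fast]=5≠a[slow]=4 write a[5]=5, slow++,fast++
slow=5 fast=7: a[fast]=6≠a[slow]=5 write a[6]=6, slow++,fast++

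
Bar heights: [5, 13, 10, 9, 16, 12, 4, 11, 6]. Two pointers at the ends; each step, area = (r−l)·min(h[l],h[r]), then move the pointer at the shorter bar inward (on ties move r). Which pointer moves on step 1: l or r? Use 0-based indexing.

l=0 r=8: min(5,6)*8=40 best=40 *, l++

l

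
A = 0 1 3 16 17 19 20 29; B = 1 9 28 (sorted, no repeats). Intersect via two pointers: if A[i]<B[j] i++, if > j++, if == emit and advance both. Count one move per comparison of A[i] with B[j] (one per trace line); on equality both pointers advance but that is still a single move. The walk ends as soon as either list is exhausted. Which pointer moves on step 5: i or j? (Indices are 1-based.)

[i=1,j=1] 0<1 → i++
[i=2,j=1] 1==1 emit → i++,j++
[i=3,j=2] 3<9 → i++
[i=4,j=2] 16>9 → j++
[i=4,j=3] 16<28 → i++

i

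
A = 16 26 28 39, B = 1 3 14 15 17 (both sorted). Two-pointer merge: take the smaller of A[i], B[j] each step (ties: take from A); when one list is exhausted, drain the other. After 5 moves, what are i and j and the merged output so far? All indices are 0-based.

i=0 j=0: A[i]=16>B[j]=1 take 1, j++
i=0 j=1: A[i]=16>B[j]=3 take 3, j++
i=0 j=2: A[i]=16>B[j]=14 take 14, j++
i=0 j=3: A[i]=16>B[j]=15 take 15, j++
i=0 j=4: A[i]=16<=B[j]=17 take 16, i++

i=1, j=4, merged so far=[1, 3, 14, 15, 16]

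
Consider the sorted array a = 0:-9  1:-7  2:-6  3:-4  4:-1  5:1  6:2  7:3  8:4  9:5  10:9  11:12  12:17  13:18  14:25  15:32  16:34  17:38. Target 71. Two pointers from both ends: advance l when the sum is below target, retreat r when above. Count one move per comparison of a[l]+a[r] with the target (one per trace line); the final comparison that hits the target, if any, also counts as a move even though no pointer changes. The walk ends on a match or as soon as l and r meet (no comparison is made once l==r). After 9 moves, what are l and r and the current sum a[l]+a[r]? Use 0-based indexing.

l=9, r=17, sum=43

[0,17] -9+38=29 <71 → l++
[1,17] -7+38=31 <71 → l++
[2,17] -6+38=32 <71 → l++
[3,17] -4+38=34 <71 → l++
[4,17] -1+38=37 <71 → l++
[5,17] 1+38=39 <71 → l++
[6,17] 2+38=40 <71 → l++
[7,17] 3+38=41 <71 → l++
[8,17] 4+38=42 <71 → l++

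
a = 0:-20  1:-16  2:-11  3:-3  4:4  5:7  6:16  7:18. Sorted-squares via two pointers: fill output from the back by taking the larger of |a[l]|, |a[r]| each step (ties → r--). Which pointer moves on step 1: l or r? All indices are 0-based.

l=0 r=7: |-20|>|18| out[7]=400, l++

l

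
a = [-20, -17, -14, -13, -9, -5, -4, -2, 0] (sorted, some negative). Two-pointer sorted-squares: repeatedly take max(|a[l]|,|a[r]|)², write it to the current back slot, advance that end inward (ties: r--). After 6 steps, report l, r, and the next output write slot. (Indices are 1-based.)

l=7, r=9, next write slot=3

[1,9] |-20|>|0| out[9]=400 → l++
[2,9] |-17|>|0| out[8]=289 → l++
[3,9] |-14|>|0| out[7]=196 → l++
[4,9] |-13|>|0| out[6]=169 → l++
[5,9] |-9|>|0| out[5]=81 → l++
[6,9] |-5|>|0| out[4]=25 → l++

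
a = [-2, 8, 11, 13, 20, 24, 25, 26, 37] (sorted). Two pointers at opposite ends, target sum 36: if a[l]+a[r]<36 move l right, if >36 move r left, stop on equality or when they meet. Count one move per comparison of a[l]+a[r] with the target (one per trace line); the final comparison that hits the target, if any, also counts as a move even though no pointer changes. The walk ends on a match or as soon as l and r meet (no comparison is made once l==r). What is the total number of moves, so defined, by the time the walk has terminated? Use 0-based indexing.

[0,8] -2+37=35 <36 → l++
[1,8] 8+37=45 >36 → r--
[1,7] 8+26=34 <36 → l++
[2,7] 11+26=37 >36 → r--
[2,6] 11+25=36 → found

5 moves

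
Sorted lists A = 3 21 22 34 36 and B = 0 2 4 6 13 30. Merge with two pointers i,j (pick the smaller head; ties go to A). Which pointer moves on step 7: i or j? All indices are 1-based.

i=1 j=1: A[i]=3>B[j]=0 take 0, j++
i=1 j=2: A[i]=3>B[j]=2 take 2, j++
i=1 j=3: A[i]=3<=B[j]=4 take 3, i++
i=2 j=3: A[i]=21>B[j]=4 take 4, j++
i=2 j=4: A[i]=21>B[j]=6 take 6, j++
i=2 j=5: A[i]=21>B[j]=13 take 13, j++
i=2 j=6: A[i]=21<=B[j]=30 take 21, i++

i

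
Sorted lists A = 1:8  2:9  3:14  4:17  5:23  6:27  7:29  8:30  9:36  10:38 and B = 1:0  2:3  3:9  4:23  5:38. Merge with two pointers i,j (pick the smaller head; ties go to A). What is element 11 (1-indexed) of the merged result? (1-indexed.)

merged[11] = 29

[i=1,j=1] A[i]=8>B[j]=0 take 0 → j++
[i=1,j=2] A[i]=8>B[j]=3 take 3 → j++
[i=1,j=3] A[i]=8<=B[j]=9 take 8 → i++
[i=2,j=3] A[i]=9<=B[j]=9 take 9 → i++
[i=3,j=3] A[i]=14>B[j]=9 take 9 → j++
[i=3,j=4] A[i]=14<=B[j]=23 take 14 → i++
[i=4,j=4] A[i]=17<=B[j]=23 take 17 → i++
[i=5,j=4] A[i]=23<=B[j]=23 take 23 → i++
[i=6,j=4] A[i]=27>B[j]=23 take 23 → j++
[i=6,j=5] A[i]=27<=B[j]=38 take 27 → i++
[i=7,j=5] A[i]=29<=B[j]=38 take 29 → i++
[i=8,j=5] A[i]=30<=B[j]=38 take 30 → i++
[i=9,j=5] A[i]=36<=B[j]=38 take 36 → i++
[i=10,j=5] A[i]=38<=B[j]=38 take 38 → i++
[i=11,j=5] A done, take B[j]=38 → j++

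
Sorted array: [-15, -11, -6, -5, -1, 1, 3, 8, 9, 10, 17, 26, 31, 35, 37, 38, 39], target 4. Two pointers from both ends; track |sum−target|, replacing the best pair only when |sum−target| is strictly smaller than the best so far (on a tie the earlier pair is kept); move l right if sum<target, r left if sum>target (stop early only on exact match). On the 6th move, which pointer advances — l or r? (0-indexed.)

r

[0,16] -15+39=24 d=20 * → r--
[0,15] -15+38=23 d=19 * → r--
[0,14] -15+37=22 d=18 * → r--
[0,13] -15+35=20 d=16 * → r--
[0,12] -15+31=16 d=12 * → r--
[0,11] -15+26=11 d=7 * → r--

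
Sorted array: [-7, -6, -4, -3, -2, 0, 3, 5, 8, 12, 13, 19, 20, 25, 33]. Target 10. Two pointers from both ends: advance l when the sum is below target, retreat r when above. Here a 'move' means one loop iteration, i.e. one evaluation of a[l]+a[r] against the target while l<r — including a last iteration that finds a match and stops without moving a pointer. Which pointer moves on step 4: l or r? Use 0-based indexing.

[0,14] -7+33=26 >10 → r--
[0,13] -7+25=18 >10 → r--
[0,12] -7+20=13 >10 → r--
[0,11] -7+19=12 >10 → r--

r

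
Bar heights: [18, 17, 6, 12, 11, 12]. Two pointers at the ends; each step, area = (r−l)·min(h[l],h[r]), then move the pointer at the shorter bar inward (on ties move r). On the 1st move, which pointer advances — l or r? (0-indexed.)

r

l=0 r=5: min(18,12)*5=60 best=60 *, r--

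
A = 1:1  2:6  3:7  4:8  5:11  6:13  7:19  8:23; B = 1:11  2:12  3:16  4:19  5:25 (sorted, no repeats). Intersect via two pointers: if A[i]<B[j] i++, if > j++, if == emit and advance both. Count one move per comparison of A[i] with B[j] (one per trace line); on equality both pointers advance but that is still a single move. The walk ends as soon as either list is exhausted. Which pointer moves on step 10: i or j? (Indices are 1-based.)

[i=1,j=1] 1<11 → i++
[i=2,j=1] 6<11 → i++
[i=3,j=1] 7<11 → i++
[i=4,j=1] 8<11 → i++
[i=5,j=1] 11==11 emit → i++,j++
[i=6,j=2] 13>12 → j++
[i=6,j=3] 13<16 → i++
[i=7,j=3] 19>16 → j++
[i=7,j=4] 19==19 emit → i++,j++
[i=8,j=5] 23<25 → i++

i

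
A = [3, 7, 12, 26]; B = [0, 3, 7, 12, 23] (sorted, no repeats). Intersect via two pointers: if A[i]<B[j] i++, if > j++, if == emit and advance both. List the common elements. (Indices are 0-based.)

[i=0,j=0] 3>0 → j++
[i=0,j=1] 3==3 emit → i++,j++
[i=1,j=2] 7==7 emit → i++,j++
[i=2,j=3] 12==12 emit → i++,j++
[i=3,j=4] 26>23 → j++

intersection = [3, 7, 12]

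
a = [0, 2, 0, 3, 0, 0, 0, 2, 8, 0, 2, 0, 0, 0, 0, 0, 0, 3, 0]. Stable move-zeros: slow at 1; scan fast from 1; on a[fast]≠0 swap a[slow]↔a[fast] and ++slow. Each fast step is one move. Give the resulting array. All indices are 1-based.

slow=1 fast=1: a[fast]=0, fast++
slow=1 fast=2: a[fast]=2≠0 swap→a[1]=2, slow++,fast++
slow=2 fast=3: a[fast]=0, fast++
slow=2 fast=4: a[fast]=3≠0 swap→a[2]=3, slow++,fast++
slow=3 fast=5: a[fast]=0, fast++
slow=3 fast=6: a[fast]=0, fast++
slow=3 fast=7: a[fast]=0, fast++
slow=3 fast=8: a[fast]=2≠0 swap→a[3]=2, slow++,fast++
slow=4 fast=9: a[fast]=8≠0 swap→a[4]=8, slow++,fast++
slow=5 fast=10: a[fast]=0, fast++
slow=5 fast=11: a[fast]=2≠0 swap→a[5]=2, slow++,fast++
slow=6 fast=12: a[fast]=0, fast++
slow=6 fast=13: a[fast]=0, fast++
slow=6 fast=14: a[fast]=0, fast++
slow=6 fast=15: a[fast]=0, fast++
slow=6 fast=16: a[fast]=0, fast++
slow=6 fast=17: a[fast]=0, fast++
slow=6 fast=18: a[fast]=3≠0 swap→a[6]=3, slow++,fast++
slow=7 fast=19: a[fast]=0, fast++

[2, 3, 2, 8, 2, 3, 0, 0, 0, 0, 0, 0, 0, 0, 0, 0, 0, 0, 0]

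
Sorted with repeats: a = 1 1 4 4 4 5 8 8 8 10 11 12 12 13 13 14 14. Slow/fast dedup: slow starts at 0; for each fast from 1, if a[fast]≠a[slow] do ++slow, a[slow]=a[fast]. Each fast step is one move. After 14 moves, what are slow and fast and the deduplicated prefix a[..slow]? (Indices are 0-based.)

slow=0 fast=1: a[fast]=1=a[slow] dup, fast++
slow=0 fast=2: a[fast]=4≠a[slow]=1 write a[1]=4, slow++,fast++
slow=1 fast=3: a[fast]=4=a[slow] dup, fast++
slow=1 fast=4: a[fast]=4=a[slow] dup, fast++
slow=1 fast=5: a[fast]=5≠a[slow]=4 write a[2]=5, slow++,fast++
slow=2 fast=6: a[fast]=8≠a[slow]=5 write a[3]=8, slow++,fast++
slow=3 fast=7: a[fast]=8=a[slow] dup, fast++
slow=3 fast=8: a[fast]=8=a[slow] dup, fast++
slow=3 fast=9: a[fast]=10≠a[slow]=8 write a[4]=10, slow++,fast++
slow=4 fast=10: a[fast]=11≠a[slow]=10 write a[5]=11, slow++,fast++
slow=5 fast=11: a[fast]=12≠a[slow]=11 write a[6]=12, slow++,fast++
slow=6 fast=12: a[fast]=12=a[slow] dup, fast++
slow=6 fast=13: a[fast]=13≠a[slow]=12 write a[7]=13, slow++,fast++
slow=7 fast=14: a[fast]=13=a[slow] dup, fast++

slow=7, fast=15, prefix=[1, 4, 5, 8, 10, 11, 12, 13]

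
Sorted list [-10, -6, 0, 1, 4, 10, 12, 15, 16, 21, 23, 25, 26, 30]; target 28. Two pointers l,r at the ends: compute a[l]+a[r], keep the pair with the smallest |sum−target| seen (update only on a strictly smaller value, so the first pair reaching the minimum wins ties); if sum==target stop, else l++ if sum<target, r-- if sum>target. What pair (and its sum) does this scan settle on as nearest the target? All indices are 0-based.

l=0 r=13: -10+30=20 d=8 *, l++
l=1 r=13: -6+30=24 d=4 *, l++
l=2 r=13: 0+30=30 d=2 *, r--
l=2 r=12: 0+26=26 d=2, l++
l=3 r=12: 1+26=27 d=1 *, l++
l=4 r=12: 4+26=30 d=2, r--
l=4 r=11: 4+25=29 d=1, r--
l=4 r=10: 4+23=27 d=1, l++
l=5 r=10: 10+23=33 d=5, r--
l=5 r=9: 10+21=31 d=3, r--
l=5 r=8: 10+16=26 d=2, l++
l=6 r=8: 12+16=28 d=0 *, stop

pair (12, 16) with sum 28 (|Δ|=0)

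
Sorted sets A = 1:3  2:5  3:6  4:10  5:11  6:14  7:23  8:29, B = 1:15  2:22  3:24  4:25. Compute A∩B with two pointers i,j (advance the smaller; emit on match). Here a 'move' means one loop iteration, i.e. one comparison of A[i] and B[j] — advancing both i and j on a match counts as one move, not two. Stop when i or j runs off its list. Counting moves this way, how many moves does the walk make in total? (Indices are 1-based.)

i=1 j=1: 3<15, i++
i=2 j=1: 5<15, i++
i=3 j=1: 6<15, i++
i=4 j=1: 10<15, i++
i=5 j=1: 11<15, i++
i=6 j=1: 14<15, i++
i=7 j=1: 23>15, j++
i=7 j=2: 23>22, j++
i=7 j=3: 23<24, i++
i=8 j=3: 29>24, j++
i=8 j=4: 29>25, j++

11 moves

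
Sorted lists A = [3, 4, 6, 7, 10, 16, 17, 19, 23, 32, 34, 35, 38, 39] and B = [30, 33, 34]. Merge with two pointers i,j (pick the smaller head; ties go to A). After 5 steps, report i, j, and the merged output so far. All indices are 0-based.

[i=0,j=0] A[i]=3<=B[j]=30 take 3 → i++
[i=1,j=0] A[i]=4<=B[j]=30 take 4 → i++
[i=2,j=0] A[i]=6<=B[j]=30 take 6 → i++
[i=3,j=0] A[i]=7<=B[j]=30 take 7 → i++
[i=4,j=0] A[i]=10<=B[j]=30 take 10 → i++

i=5, j=0, merged so far=[3, 4, 6, 7, 10]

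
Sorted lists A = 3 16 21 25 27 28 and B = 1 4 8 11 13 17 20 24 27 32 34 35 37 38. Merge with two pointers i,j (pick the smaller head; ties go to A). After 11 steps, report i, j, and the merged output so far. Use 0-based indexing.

i=3, j=8, merged so far=[1, 3, 4, 8, 11, 13, 16, 17, 20, 21, 24]

[i=0,j=0] A[i]=3>B[j]=1 take 1 → j++
[i=0,j=1] A[i]=3<=B[j]=4 take 3 → i++
[i=1,j=1] A[i]=16>B[j]=4 take 4 → j++
[i=1,j=2] A[i]=16>B[j]=8 take 8 → j++
[i=1,j=3] A[i]=16>B[j]=11 take 11 → j++
[i=1,j=4] A[i]=16>B[j]=13 take 13 → j++
[i=1,j=5] A[i]=16<=B[j]=17 take 16 → i++
[i=2,j=5] A[i]=21>B[j]=17 take 17 → j++
[i=2,j=6] A[i]=21>B[j]=20 take 20 → j++
[i=2,j=7] A[i]=21<=B[j]=24 take 21 → i++
[i=3,j=7] A[i]=25>B[j]=24 take 24 → j++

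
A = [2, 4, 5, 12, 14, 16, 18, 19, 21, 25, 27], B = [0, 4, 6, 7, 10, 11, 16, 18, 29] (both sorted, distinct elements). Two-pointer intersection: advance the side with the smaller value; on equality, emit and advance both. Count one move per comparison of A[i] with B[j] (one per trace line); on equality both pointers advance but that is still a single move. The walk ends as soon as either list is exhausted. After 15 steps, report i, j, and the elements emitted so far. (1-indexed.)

i=11, j=9, emitted=[4, 16, 18]

[i=1,j=1] 2>0 → j++
[i=1,j=2] 2<4 → i++
[i=2,j=2] 4==4 emit → i++,j++
[i=3,j=3] 5<6 → i++
[i=4,j=3] 12>6 → j++
[i=4,j=4] 12>7 → j++
[i=4,j=5] 12>10 → j++
[i=4,j=6] 12>11 → j++
[i=4,j=7] 12<16 → i++
[i=5,j=7] 14<16 → i++
[i=6,j=7] 16==16 emit → i++,j++
[i=7,j=8] 18==18 emit → i++,j++
[i=8,j=9] 19<29 → i++
[i=9,j=9] 21<29 → i++
[i=10,j=9] 25<29 → i++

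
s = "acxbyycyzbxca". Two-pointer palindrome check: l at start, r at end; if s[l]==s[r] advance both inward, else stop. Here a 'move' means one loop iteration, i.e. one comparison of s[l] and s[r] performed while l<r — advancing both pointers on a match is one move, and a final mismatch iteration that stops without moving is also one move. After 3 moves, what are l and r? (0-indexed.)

[0,12] 'a'=='a' → l++,r--
[1,11] 'c'=='c' → l++,r--
[2,10] 'x'=='x' → l++,r--

l=3, r=9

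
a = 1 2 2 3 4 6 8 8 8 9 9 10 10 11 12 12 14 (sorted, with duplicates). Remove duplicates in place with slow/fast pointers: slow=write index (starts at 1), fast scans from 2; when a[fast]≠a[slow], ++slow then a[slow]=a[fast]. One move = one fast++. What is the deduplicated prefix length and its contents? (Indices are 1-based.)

length 11; prefix = [1, 2, 3, 4, 6, 8, 9, 10, 11, 12, 14]

(s=1,f=2) a[fast]=2≠a[slow]=1 write a[2]=2 → slow++,fast++
(s=2,f=3) a[fast]=2=a[slow] dup → fast++
(s=2,f=4) a[fast]=3≠a[slow]=2 write a[3]=3 → slow++,fast++
(s=3,f=5) a[fast]=4≠a[slow]=3 write a[4]=4 → slow++,fast++
(s=4,f=6) a[fast]=6≠a[slow]=4 write a[5]=6 → slow++,fast++
(s=5,f=7) a[fast]=8≠a[slow]=6 write a[6]=8 → slow++,fast++
(s=6,f=8) a[fast]=8=a[slow] dup → fast++
(s=6,f=9) a[fast]=8=a[slow] dup → fast++
(s=6,f=10) a[fast]=9≠a[slow]=8 write a[7]=9 → slow++,fast++
(s=7,f=11) a[fast]=9=a[slow] dup → fast++
(s=7,f=12) a[fast]=10≠a[slow]=9 write a[8]=10 → slow++,fast++
(s=8,f=13) a[fast]=10=a[slow] dup → fast++
(s=8,f=14) a[fast]=11≠a[slow]=10 write a[9]=11 → slow++,fast++
(s=9,f=15) a[fast]=12≠a[slow]=11 write a[10]=12 → slow++,fast++
(s=10,f=16) a[fast]=12=a[slow] dup → fast++
(s=10,f=17) a[fast]=14≠a[slow]=12 write a[11]=14 → slow++,fast++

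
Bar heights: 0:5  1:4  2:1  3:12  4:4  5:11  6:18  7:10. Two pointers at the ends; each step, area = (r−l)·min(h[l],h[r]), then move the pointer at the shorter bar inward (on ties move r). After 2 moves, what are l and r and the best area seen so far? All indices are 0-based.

l=2, r=7, best area=35

l=0 r=7: min(5,10)*7=35 best=35 *, l++
l=1 r=7: min(4,10)*6=24 best=35, l++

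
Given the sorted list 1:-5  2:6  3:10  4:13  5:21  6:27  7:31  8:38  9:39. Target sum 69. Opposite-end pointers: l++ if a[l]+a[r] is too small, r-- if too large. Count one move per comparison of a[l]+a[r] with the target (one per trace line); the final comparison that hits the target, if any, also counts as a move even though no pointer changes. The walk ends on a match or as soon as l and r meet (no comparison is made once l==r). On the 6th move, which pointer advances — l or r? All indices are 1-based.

l=1 r=9: -5+39=34 <69, l++
l=2 r=9: 6+39=45 <69, l++
l=3 r=9: 10+39=49 <69, l++
l=4 r=9: 13+39=52 <69, l++
l=5 r=9: 21+39=60 <69, l++
l=6 r=9: 27+39=66 <69, l++

l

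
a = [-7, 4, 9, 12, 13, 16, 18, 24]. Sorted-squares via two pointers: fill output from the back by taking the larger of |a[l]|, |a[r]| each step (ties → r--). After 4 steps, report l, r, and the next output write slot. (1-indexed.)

l=1, r=4, next write slot=4

l=1 r=8: |-7|<=|24| out[8]=576, r--
l=1 r=7: |-7|<=|18| out[7]=324, r--
l=1 r=6: |-7|<=|16| out[6]=256, r--
l=1 r=5: |-7|<=|13| out[5]=169, r--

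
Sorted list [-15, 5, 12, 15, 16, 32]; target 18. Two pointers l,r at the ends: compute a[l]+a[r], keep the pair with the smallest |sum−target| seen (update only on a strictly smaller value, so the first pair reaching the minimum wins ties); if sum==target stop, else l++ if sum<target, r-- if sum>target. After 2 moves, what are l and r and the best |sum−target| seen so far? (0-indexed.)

l=1, r=4, best |Δ|=1

l=0 r=5: -15+32=17 d=1 *, l++
l=1 r=5: 5+32=37 d=19, r--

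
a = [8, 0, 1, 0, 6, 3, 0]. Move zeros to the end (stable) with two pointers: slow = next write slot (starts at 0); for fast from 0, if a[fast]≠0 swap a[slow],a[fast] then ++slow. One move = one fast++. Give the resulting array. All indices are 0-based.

[8, 1, 6, 3, 0, 0, 0]

slow=0 fast=0: a[fast]=8≠0 swap→a[0]=8, slow++,fast++
slow=1 fast=1: a[fast]=0, fast++
slow=1 fast=2: a[fast]=1≠0 swap→a[1]=1, slow++,fast++
slow=2 fast=3: a[fast]=0, fast++
slow=2 fast=4: a[fast]=6≠0 swap→a[2]=6, slow++,fast++
slow=3 fast=5: a[fast]=3≠0 swap→a[3]=3, slow++,fast++
slow=4 fast=6: a[fast]=0, fast++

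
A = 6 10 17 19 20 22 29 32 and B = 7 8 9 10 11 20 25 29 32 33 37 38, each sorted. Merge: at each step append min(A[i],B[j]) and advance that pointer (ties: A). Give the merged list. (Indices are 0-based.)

[i=0,j=0] A[i]=6<=B[j]=7 take 6 → i++
[i=1,j=0] A[i]=10>B[j]=7 take 7 → j++
[i=1,j=1] A[i]=10>B[j]=8 take 8 → j++
[i=1,j=2] A[i]=10>B[j]=9 take 9 → j++
[i=1,j=3] A[i]=10<=B[j]=10 take 10 → i++
[i=2,j=3] A[i]=17>B[j]=10 take 10 → j++
[i=2,j=4] A[i]=17>B[j]=11 take 11 → j++
[i=2,j=5] A[i]=17<=B[j]=20 take 17 → i++
[i=3,j=5] A[i]=19<=B[j]=20 take 19 → i++
[i=4,j=5] A[i]=20<=B[j]=20 take 20 → i++
[i=5,j=5] A[i]=22>B[j]=20 take 20 → j++
[i=5,j=6] A[i]=22<=B[j]=25 take 22 → i++
[i=6,j=6] A[i]=29>B[j]=25 take 25 → j++
[i=6,j=7] A[i]=29<=B[j]=29 take 29 → i++
[i=7,j=7] A[i]=32>B[j]=29 take 29 → j++
[i=7,j=8] A[i]=32<=B[j]=32 take 32 → i++
[i=8,j=8] A done, take B[j]=32 → j++
[i=8,j=9] A done, take B[j]=33 → j++
[i=8,j=10] A done, take B[j]=37 → j++
[i=8,j=11] A done, take B[j]=38 → j++

[6, 7, 8, 9, 10, 10, 11, 17, 19, 20, 20, 22, 25, 29, 29, 32, 32, 33, 37, 38]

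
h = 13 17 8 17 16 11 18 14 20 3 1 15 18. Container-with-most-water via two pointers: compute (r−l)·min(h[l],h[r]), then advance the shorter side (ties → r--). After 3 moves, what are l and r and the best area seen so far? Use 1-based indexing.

l=1 r=13: min(13,18)*12=156 best=156 *, l++
l=2 r=13: min(17,18)*11=187 best=187 *, l++
l=3 r=13: min(8,18)*10=80 best=187, l++

l=4, r=13, best area=187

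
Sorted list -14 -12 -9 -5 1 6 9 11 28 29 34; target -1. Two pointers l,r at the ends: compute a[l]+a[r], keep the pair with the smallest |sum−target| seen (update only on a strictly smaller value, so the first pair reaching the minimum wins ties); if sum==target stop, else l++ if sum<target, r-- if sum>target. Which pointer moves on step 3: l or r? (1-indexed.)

l=1 r=11: -14+34=20 d=21 *, r--
l=1 r=10: -14+29=15 d=16 *, r--
l=1 r=9: -14+28=14 d=15 *, r--

r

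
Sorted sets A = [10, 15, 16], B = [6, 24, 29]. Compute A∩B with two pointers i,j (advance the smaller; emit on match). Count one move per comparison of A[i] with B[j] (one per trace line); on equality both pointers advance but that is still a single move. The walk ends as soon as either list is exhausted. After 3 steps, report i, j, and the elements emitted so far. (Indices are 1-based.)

[i=1,j=1] 10>6 → j++
[i=1,j=2] 10<24 → i++
[i=2,j=2] 15<24 → i++

i=3, j=2, emitted=[]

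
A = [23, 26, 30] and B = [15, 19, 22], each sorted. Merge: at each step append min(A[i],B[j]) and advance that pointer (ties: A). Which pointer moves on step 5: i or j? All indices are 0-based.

[i=0,j=0] A[i]=23>B[j]=15 take 15 → j++
[i=0,j=1] A[i]=23>B[j]=19 take 19 → j++
[i=0,j=2] A[i]=23>B[j]=22 take 22 → j++
[i=0,j=3] B done, take A[i]=23 → i++
[i=1,j=3] B done, take A[i]=26 → i++

i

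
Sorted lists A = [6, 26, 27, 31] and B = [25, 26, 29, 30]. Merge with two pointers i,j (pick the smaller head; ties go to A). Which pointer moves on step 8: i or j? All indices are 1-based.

i=1 j=1: A[i]=6<=B[j]=25 take 6, i++
i=2 j=1: A[i]=26>B[j]=25 take 25, j++
i=2 j=2: A[i]=26<=B[j]=26 take 26, i++
i=3 j=2: A[i]=27>B[j]=26 take 26, j++
i=3 j=3: A[i]=27<=B[j]=29 take 27, i++
i=4 j=3: A[i]=31>B[j]=29 take 29, j++
i=4 j=4: A[i]=31>B[j]=30 take 30, j++
i=4 j=5: B done, take A[i]=31, i++

i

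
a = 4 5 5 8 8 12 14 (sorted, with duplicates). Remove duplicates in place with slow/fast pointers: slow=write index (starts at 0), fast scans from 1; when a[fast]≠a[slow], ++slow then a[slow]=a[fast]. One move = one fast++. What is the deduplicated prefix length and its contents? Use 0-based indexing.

length 5; prefix = [4, 5, 8, 12, 14]

(s=0,f=1) a[fast]=5≠a[slow]=4 write a[1]=5 → slow++,fast++
(s=1,f=2) a[fast]=5=a[slow] dup → fast++
(s=1,f=3) a[fast]=8≠a[slow]=5 write a[2]=8 → slow++,fast++
(s=2,f=4) a[fast]=8=a[slow] dup → fast++
(s=2,f=5) a[fast]=12≠a[slow]=8 write a[3]=12 → slow++,fast++
(s=3,f=6) a[fast]=14≠a[slow]=12 write a[4]=14 → slow++,fast++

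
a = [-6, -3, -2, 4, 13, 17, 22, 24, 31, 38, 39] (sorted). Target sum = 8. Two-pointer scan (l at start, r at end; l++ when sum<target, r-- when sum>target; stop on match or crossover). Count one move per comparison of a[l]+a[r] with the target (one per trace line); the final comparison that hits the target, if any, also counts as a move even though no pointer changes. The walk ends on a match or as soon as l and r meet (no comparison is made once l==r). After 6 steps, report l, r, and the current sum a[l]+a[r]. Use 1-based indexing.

l=1, r=5, sum=7

[1,11] -6+39=33 >8 → r--
[1,10] -6+38=32 >8 → r--
[1,9] -6+31=25 >8 → r--
[1,8] -6+24=18 >8 → r--
[1,7] -6+22=16 >8 → r--
[1,6] -6+17=11 >8 → r--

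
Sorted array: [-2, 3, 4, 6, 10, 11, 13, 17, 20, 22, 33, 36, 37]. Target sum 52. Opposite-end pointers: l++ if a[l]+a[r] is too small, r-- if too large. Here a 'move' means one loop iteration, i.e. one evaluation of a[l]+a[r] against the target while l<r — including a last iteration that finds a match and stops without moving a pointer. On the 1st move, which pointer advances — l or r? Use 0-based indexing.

l

[0,12] -2+37=35 <52 → l++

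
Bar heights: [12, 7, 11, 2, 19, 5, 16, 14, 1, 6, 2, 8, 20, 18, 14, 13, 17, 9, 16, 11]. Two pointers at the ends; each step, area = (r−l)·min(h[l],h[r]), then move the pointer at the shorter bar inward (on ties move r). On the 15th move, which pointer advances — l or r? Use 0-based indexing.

[0,19] min(12,11)*19=209 best=209 * → r--
[0,18] min(12,16)*18=216 best=216 * → l++
[1,18] min(7,16)*17=119 best=216 → l++
[2,18] min(11,16)*16=176 best=216 → l++
[3,18] min(2,16)*15=30 best=216 → l++
[4,18] min(19,16)*14=224 best=224 * → r--
[4,17] min(19,9)*13=117 best=224 → r--
[4,16] min(19,17)*12=204 best=224 → r--
[4,15] min(19,13)*11=143 best=224 → r--
[4,14] min(19,14)*10=140 best=224 → r--
[4,13] min(19,18)*9=162 best=224 → r--
[4,12] min(19,20)*8=152 best=224 → l++
[5,12] min(5,20)*7=35 best=224 → l++
[6,12] min(16,20)*6=96 best=224 → l++
[7,12] min(14,20)*5=70 best=224 → l++

l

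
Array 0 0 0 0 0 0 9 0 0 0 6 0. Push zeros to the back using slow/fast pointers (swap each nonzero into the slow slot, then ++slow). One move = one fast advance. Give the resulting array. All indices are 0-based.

slow=0 fast=0: a[fast]=0, fast++
slow=0 fast=1: a[fast]=0, fast++
slow=0 fast=2: a[fast]=0, fast++
slow=0 fast=3: a[fast]=0, fast++
slow=0 fast=4: a[fast]=0, fast++
slow=0 fast=5: a[fast]=0, fast++
slow=0 fast=6: a[fast]=9≠0 swap→a[0]=9, slow++,fast++
slow=1 fast=7: a[fast]=0, fast++
slow=1 fast=8: a[fast]=0, fast++
slow=1 fast=9: a[fast]=0, fast++
slow=1 fast=10: a[fast]=6≠0 swap→a[1]=6, slow++,fast++
slow=2 fast=11: a[fast]=0, fast++

[9, 6, 0, 0, 0, 0, 0, 0, 0, 0, 0, 0]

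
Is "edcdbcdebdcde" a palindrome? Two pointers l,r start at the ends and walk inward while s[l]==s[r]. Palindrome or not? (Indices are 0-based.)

l=0 r=12: 'e'=='e', l++,r--
l=1 r=11: 'd'=='d', l++,r--
l=2 r=10: 'c'=='c', l++,r--
l=3 r=9: 'd'=='d', l++,r--
l=4 r=8: 'b'=='b', l++,r--
l=5 r=7: 'c'!='e', stop

not a palindrome (mismatch at 5,7)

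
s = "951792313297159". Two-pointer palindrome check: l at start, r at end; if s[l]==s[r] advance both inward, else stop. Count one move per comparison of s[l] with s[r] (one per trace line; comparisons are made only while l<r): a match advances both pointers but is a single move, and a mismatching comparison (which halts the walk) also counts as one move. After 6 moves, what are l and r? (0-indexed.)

l=6, r=8

[0,14] '9'=='9' → l++,r--
[1,13] '5'=='5' → l++,r--
[2,12] '1'=='1' → l++,r--
[3,11] '7'=='7' → l++,r--
[4,10] '9'=='9' → l++,r--
[5,9] '2'=='2' → l++,r--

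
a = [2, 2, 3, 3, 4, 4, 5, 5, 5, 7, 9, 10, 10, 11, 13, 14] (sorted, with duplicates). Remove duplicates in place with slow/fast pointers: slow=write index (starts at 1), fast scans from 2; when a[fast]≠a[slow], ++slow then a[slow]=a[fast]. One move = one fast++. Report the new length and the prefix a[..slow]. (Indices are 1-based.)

(s=1,f=2) a[fast]=2=a[slow] dup → fast++
(s=1,f=3) a[fast]=3≠a[slow]=2 write a[2]=3 → slow++,fast++
(s=2,f=4) a[fast]=3=a[slow] dup → fast++
(s=2,f=5) a[fast]=4≠a[slow]=3 write a[3]=4 → slow++,fast++
(s=3,f=6) a[fast]=4=a[slow] dup → fast++
(s=3,f=7) a[fast]=5≠a[slow]=4 write a[4]=5 → slow++,fast++
(s=4,f=8) a[fast]=5=a[slow] dup → fast++
(s=4,f=9) a[fast]=5=a[slow] dup → fast++
(s=4,f=10) a[fast]=7≠a[slow]=5 write a[5]=7 → slow++,fast++
(s=5,f=11) a[fast]=9≠a[slow]=7 write a[6]=9 → slow++,fast++
(s=6,f=12) a[fast]=10≠a[slow]=9 write a[7]=10 → slow++,fast++
(s=7,f=13) a[fast]=10=a[slow] dup → fast++
(s=7,f=14) a[fast]=11≠a[slow]=10 write a[8]=11 → slow++,fast++
(s=8,f=15) a[fast]=13≠a[slow]=11 write a[9]=13 → slow++,fast++
(s=9,f=16) a[fast]=14≠a[slow]=13 write a[10]=14 → slow++,fast++

length 10; prefix = [2, 3, 4, 5, 7, 9, 10, 11, 13, 14]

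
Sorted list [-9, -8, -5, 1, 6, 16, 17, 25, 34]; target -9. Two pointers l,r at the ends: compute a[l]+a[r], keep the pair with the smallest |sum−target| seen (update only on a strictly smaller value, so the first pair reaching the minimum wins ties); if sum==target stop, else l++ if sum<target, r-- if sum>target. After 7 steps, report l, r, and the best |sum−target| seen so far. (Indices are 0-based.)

[0,8] -9+34=25 d=34 * → r--
[0,7] -9+25=16 d=25 * → r--
[0,6] -9+17=8 d=17 * → r--
[0,5] -9+16=7 d=16 * → r--
[0,4] -9+6=-3 d=6 * → r--
[0,3] -9+1=-8 d=1 * → r--
[0,2] -9+-5=-14 d=5 → l++

l=1, r=2, best |Δ|=1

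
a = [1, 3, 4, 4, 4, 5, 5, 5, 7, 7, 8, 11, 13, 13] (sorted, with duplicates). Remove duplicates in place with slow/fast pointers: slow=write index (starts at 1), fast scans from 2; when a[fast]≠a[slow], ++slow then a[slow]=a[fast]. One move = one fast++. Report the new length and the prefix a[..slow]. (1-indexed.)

(s=1,f=2) a[fast]=3≠a[slow]=1 write a[2]=3 → slow++,fast++
(s=2,f=3) a[fast]=4≠a[slow]=3 write a[3]=4 → slow++,fast++
(s=3,f=4) a[fast]=4=a[slow] dup → fast++
(s=3,f=5) a[fast]=4=a[slow] dup → fast++
(s=3,f=6) a[fast]=5≠a[slow]=4 write a[4]=5 → slow++,fast++
(s=4,f=7) a[fast]=5=a[slow] dup → fast++
(s=4,f=8) a[fast]=5=a[slow] dup → fast++
(s=4,f=9) a[fast]=7≠a[slow]=5 write a[5]=7 → slow++,fast++
(s=5,f=10) a[fast]=7=a[slow] dup → fast++
(s=5,f=11) a[fast]=8≠a[slow]=7 write a[6]=8 → slow++,fast++
(s=6,f=12) a[fast]=11≠a[slow]=8 write a[7]=11 → slow++,fast++
(s=7,f=13) a[fast]=13≠a[slow]=11 write a[8]=13 → slow++,fast++
(s=8,f=14) a[fast]=13=a[slow] dup → fast++

length 8; prefix = [1, 3, 4, 5, 7, 8, 11, 13]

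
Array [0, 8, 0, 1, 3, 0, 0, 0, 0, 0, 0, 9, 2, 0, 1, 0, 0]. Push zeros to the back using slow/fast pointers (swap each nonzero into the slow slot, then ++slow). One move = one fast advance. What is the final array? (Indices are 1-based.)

[8, 1, 3, 9, 2, 1, 0, 0, 0, 0, 0, 0, 0, 0, 0, 0, 0]

slow=1 fast=1: a[fast]=0, fast++
slow=1 fast=2: a[fast]=8≠0 swap→a[1]=8, slow++,fast++
slow=2 fast=3: a[fast]=0, fast++
slow=2 fast=4: a[fast]=1≠0 swap→a[2]=1, slow++,fast++
slow=3 fast=5: a[fast]=3≠0 swap→a[3]=3, slow++,fast++
slow=4 fast=6: a[fast]=0, fast++
slow=4 fast=7: a[fast]=0, fast++
slow=4 fast=8: a[fast]=0, fast++
slow=4 fast=9: a[fast]=0, fast++
slow=4 fast=10: a[fast]=0, fast++
slow=4 fast=11: a[fast]=0, fast++
slow=4 fast=12: a[fast]=9≠0 swap→a[4]=9, slow++,fast++
slow=5 fast=13: a[fast]=2≠0 swap→a[5]=2, slow++,fast++
slow=6 fast=14: a[fast]=0, fast++
slow=6 fast=15: a[fast]=1≠0 swap→a[6]=1, slow++,fast++
slow=7 fast=16: a[fast]=0, fast++
slow=7 fast=17: a[fast]=0, fast++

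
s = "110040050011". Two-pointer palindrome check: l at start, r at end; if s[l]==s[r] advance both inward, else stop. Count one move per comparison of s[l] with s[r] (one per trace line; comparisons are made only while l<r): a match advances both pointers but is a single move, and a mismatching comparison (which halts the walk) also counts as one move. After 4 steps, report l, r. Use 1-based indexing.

l=5, r=8

l=1 r=12: '1'=='1', l++,r--
l=2 r=11: '1'=='1', l++,r--
l=3 r=10: '0'=='0', l++,r--
l=4 r=9: '0'=='0', l++,r--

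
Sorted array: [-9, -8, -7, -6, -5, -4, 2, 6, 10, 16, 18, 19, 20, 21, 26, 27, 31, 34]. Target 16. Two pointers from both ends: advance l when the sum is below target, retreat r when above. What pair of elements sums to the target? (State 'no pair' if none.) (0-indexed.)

(-5, 21)

l=0 r=17: -9+34=25 >16, r--
l=0 r=16: -9+31=22 >16, r--
l=0 r=15: -9+27=18 >16, r--
l=0 r=14: -9+26=17 >16, r--
l=0 r=13: -9+21=12 <16, l++
l=1 r=13: -8+21=13 <16, l++
l=2 r=13: -7+21=14 <16, l++
l=3 r=13: -6+21=15 <16, l++
l=4 r=13: -5+21=16, found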